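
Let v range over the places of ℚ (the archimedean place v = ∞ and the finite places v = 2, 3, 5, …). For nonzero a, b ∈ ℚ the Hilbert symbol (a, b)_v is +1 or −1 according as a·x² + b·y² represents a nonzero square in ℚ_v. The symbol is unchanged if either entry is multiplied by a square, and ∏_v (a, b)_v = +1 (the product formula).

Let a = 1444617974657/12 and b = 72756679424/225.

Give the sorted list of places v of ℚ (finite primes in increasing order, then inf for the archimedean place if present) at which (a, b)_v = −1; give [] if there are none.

[2, 3, 11, 13, 17, 23]

Mod squares: a ≡ 167739, b ≡ 11. Check v ∈ {∞, 2, 3, 5, 11, 13, 17, 23}.
v=∞: 167739 > 0 and 11 > 0  ⇒  (a,b)_∞ = +1.
v=2: v_2(a)=-2, v_2(b)=8; units ≡ 3, 3 (mod 8); ε·ε+αω+βω = 1·1+-2·1+8·1 ≡ 1  ⇒  (a,b)_2 = -1.
v=5: a=5^0·(≡1), b=5^-2·(≡1) mod 5; (1|5)=+1, (1|5)=+1; (−1)^{0·-2·2}·(+1)^-2·(+1)^0 = +1.
v=13: a=13^3·(≡2), b=13^2·(≡2) mod 13; (2|13)=-1, (2|13)=-1; (−1)^{3·2·6}·(-1)^2·(-1)^3 = -1.
v=11: a=11^1·(≡1), b=11^1·(≡5) mod 11; (1|11)=+1, (5|11)=+1; (−1)^{1·1·5}·(+1)^1·(+1)^1 = -1.
v=17: a=17^3·(≡10), b=17^2·(≡3) mod 17; (10|17)=-1, (3|17)=-1; (−1)^{3·2·8}·(-1)^2·(-1)^3 = -1.
v=3: a=3^-1·(≡2), b=3^-2·(≡2) mod 3; (2|3)=-1, (2|3)=-1; (−1)^{-1·-2·1}·(-1)^-2·(-1)^-1 = -1.
v=23: a=23^3·(≡16), b=23^2·(≡22) mod 23; (16|23)=+1, (22|23)=-1; (−1)^{3·2·11}·(+1)^2·(-1)^3 = -1.
(167739, 11 / ℚ) ramifies at {2, 3, 11, 13, 17, 23}: a division algebra.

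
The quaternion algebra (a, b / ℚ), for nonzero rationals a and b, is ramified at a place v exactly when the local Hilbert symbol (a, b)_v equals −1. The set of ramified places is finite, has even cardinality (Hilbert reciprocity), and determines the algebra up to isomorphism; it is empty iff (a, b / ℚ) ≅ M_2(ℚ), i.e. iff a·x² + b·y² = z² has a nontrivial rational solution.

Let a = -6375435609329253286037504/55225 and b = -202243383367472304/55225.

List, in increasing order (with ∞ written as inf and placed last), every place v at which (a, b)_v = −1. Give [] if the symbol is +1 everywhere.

Mod squares: a ≡ -193154, b ≡ -11. Check v ∈ {∞, 2, 3, 5, 11, 13, 17, 19, 23, 47}.
v=13: a=13^7·(≡10), b=13^4·(≡8) mod 13; (10|13)=+1, (8|13)=-1; (−1)^{7·4·6}·(+1)^4·(-1)^7 = -1.
v=23: a=23^3·(≡19), b=23^2·(≡2) mod 23; (19|23)=-1, (2|23)=+1; (−1)^{3·2·11}·(-1)^2·(+1)^3 = +1.
v=47: a=47^-2·(≡25), b=47^-2·(≡24) mod 47; (25|47)=+1, (24|47)=+1; (−1)^{-2·-2·23}·(+1)^-2·(+1)^-2 = +1.
v=2: v_2(a)=11, v_2(b)=4; units ≡ 7, 5 (mod 8); ε·ε+αω+βω = 1·0+11·1+4·0 ≡ 1  ⇒  (a,b)_2 = -1.
v=∞: -193154 < 0 and -11 < 0  ⇒  (a,b)_∞ = -1.
v=5: a=5^-2·(≡4), b=5^-2·(≡4) mod 5; (4|5)=+1, (4|5)=+1; (−1)^{-2·-2·2}·(+1)^-2·(+1)^-2 = +1.
v=17: a=17^3·(≡3), b=17^2·(≡5) mod 17; (3|17)=-1, (5|17)=-1; (−1)^{3·2·8}·(-1)^2·(-1)^3 = -1.
v=3: a=3^0·(≡1), b=3^6·(≡1) mod 3; (1|3)=+1, (1|3)=+1; (−1)^{0·6·1}·(+1)^6·(+1)^0 = +1.
v=19: a=19^3·(≡3), b=19^2·(≡18) mod 19; (3|19)=-1, (18|19)=-1; (−1)^{3·2·9}·(-1)^2·(-1)^3 = -1.
v=11: a=11^2·(≡10), b=11^1·(≡2) mod 11; (10|11)=-1, (2|11)=-1; (−1)^{2·1·5}·(-1)^1·(-1)^2 = -1.
Ram(-193154, -11) = {2, 11, 13, 17, 19, ∞}; no ℚ_2-point on the conic.

[2, 11, 13, 17, 19, inf]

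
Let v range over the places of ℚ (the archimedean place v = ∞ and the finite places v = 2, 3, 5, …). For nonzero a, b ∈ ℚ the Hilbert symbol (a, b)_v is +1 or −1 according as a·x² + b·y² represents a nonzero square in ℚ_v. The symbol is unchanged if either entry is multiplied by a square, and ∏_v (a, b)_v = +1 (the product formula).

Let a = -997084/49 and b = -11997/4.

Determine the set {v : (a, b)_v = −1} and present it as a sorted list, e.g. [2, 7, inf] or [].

[17, 31, 43, inf]

(a, b) ≡ (-249271, -1333) mod (ℚ^×)²; places V = {2, 3, 7, 11, 17, 31, 43, ∞}.
(a,b)_7: α=-2, u≡3; β=0, v≡2 (mod 7); (3|7)=-1, (2|7)=+1; sign (−1)^0·-1^0·+1^-2 = +1.
(a,b)_3: α=0, u≡2; β=2, v≡2 (mod 3); (2|3)=-1, (2|3)=-1; sign (−1)^0·-1^2·-1^0 = +1.
(a,b)_43: α=1, u≡34; β=1, v≡27 (mod 43); (34|43)=-1, (27|43)=-1; sign (−1)^1·-1^1·-1^1 = -1.
(a,b)_11: α=1, u≡8; β=0, v≡1 (mod 11); (8|11)=-1, (1|11)=+1; sign (−1)^0·-1^0·+1^1 = +1.
(a,b)_17: α=1, u≡1; β=0, v≡14 (mod 17); (1|17)=+1, (14|17)=-1; sign (−1)^0·+1^0·-1^1 = -1.
(a,b)_2: α=2, β=-2; u≡1, v≡3 (mod 8); ε(u)ε(v)=0·1, αω(v)=2·1, βω(u)=-2·0; sum ≡ 0  ⇒  +1.
(a,b)_∞: sgn(-249271)=−, sgn(-1333)=−, so -1.
(a,b)_31: α=1, u≡18; β=1, v≡4 (mod 31); (18|31)=+1, (4|31)=+1; sign (−1)^1·+1^1·+1^1 = -1.
(-249271, -1333 / ℚ) ramifies at {17, 31, 43, ∞}: a division algebra.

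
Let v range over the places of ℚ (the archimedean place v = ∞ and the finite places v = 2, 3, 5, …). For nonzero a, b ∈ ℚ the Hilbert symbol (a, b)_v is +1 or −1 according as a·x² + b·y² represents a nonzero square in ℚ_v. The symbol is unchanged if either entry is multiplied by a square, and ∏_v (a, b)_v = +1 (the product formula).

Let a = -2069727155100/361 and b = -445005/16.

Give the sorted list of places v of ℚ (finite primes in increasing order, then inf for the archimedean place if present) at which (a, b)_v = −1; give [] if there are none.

[11, 29, 31, inf]

Mod squares: a ≡ -31, b ≡ -49445. Check v ∈ {∞, 2, 3, 5, 11, 19, 29, 31}.
v=31: a=31^1·(≡22), b=31^1·(≡27) mod 31; (22|31)=-1, (27|31)=-1; (−1)^{1·1·15}·(-1)^1·(-1)^1 = -1.
v=19: a=19^-2·(≡16), b=19^0·(≡2) mod 19; (16|19)=+1, (2|19)=-1; (−1)^{-2·0·9}·(+1)^0·(-1)^-2 = +1.
v=29: a=29^2·(≡17), b=29^1·(≡7) mod 29; (17|29)=-1, (7|29)=+1; (−1)^{2·1·14}·(-1)^1·(+1)^2 = -1.
v=5: a=5^2·(≡1), b=5^1·(≡4) mod 5; (1|5)=+1, (4|5)=+1; (−1)^{2·1·2}·(+1)^1·(+1)^2 = +1.
v=11: a=11^2·(≡8), b=11^1·(≡5) mod 11; (8|11)=-1, (5|11)=+1; (−1)^{2·1·5}·(-1)^1·(+1)^2 = -1.
v=3: a=3^8·(≡2), b=3^2·(≡1) mod 3; (2|3)=-1, (1|3)=+1; (−1)^{8·2·1}·(-1)^2·(+1)^8 = +1.
v=2: v_2(a)=2, v_2(b)=-4; units ≡ 1, 3 (mod 8); ε·ε+αω+βω = 0·1+2·1+-4·0 ≡ 0  ⇒  (a,b)_2 = +1.
v=∞: -31 < 0 and -49445 < 0  ⇒  (a,b)_∞ = -1.
|Ram(-31, -49445)| = 4, even; anisotropic at {11, 29, 31, ∞}.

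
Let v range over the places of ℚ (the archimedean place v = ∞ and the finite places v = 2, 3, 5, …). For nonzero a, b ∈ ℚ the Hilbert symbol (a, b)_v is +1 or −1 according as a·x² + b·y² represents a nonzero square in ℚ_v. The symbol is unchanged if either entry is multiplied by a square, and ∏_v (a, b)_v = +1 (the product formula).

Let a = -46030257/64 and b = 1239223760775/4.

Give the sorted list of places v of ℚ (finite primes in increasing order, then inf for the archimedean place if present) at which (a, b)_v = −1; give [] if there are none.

[2, 11, 13, 37]

(a, b) ≡ (-104377, 3621079) mod (ℚ^×)²; places V = {2, 3, 5, 7, 11, 13, 31, 37, 41, ∞}.
(a,b)_31: α=1, u≡11; β=1, v≡4 (mod 31); (11|31)=-1, (4|31)=+1; sign (−1)^1·-1^1·+1^1 = +1.
(a,b)_5: α=0, u≡2; β=2, v≡4 (mod 5); (2|5)=-1, (4|5)=+1; sign (−1)^0·-1^2·+1^0 = +1.
(a,b)_2: α=-6, β=-2; u≡7, v≡7 (mod 8); ε(u)ε(v)=1·1, αω(v)=-6·0, βω(u)=-2·0; sum ≡ 1  ⇒  -1.
(a,b)_7: α=3, u≡5; β=1, v≡2 (mod 7); (5|7)=-1, (2|7)=+1; sign (−1)^1·-1^1·+1^3 = +1.
(a,b)_3: α=2, u≡2; β=4, v≡1 (mod 3); (2|3)=-1, (1|3)=+1; sign (−1)^0·-1^4·+1^2 = +1.
(a,b)_∞: sgn(-104377)=−, sgn(3621079)=+, so +1.
(a,b)_13: α=1, u≡5; β=2, v≡11 (mod 13); (5|13)=-1, (11|13)=-1; sign (−1)^0·-1^2·-1^1 = -1.
(a,b)_41: α=0, u≡5; β=1, v≡18 (mod 41); (5|41)=+1, (18|41)=+1; sign (−1)^0·+1^1·+1^0 = +1.
(a,b)_11: α=0, u≡10; β=1, v≡3 (mod 11); (10|11)=-1, (3|11)=+1; sign (−1)^0·-1^1·+1^0 = -1.
(a,b)_37: α=1, u≡1; β=1, v≡6 (mod 37); (1|37)=+1, (6|37)=-1; sign (−1)^0·+1^1·-1^1 = -1.
|Ram(-104377, 3621079)| = 4, even; anisotropic at {2, 11, 13, 37}.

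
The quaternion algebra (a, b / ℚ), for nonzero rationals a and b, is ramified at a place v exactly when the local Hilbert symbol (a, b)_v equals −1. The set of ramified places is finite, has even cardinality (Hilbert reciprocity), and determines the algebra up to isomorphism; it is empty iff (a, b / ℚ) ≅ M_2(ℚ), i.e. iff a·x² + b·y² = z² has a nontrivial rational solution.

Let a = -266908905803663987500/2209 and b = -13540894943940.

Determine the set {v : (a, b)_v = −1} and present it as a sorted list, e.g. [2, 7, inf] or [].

(a, b) ≡ (-1325155, -376135970665) mod (ℚ^×)²; places V = {2, 3, 5, 7, 13, 19, 23, 29, 37, 41, 43, 47, ∞}.
(a,b)_13: α=1, u≡8; β=1, v≡6 (mod 13); (8|13)=-1, (6|13)=-1; sign (−1)^0·-1^1·-1^1 = +1.
(a,b)_37: α=1, u≡36; β=1, v≡21 (mod 37); (36|37)=+1, (21|37)=+1; sign (−1)^0·+1^1·+1^1 = +1.
(a,b)_7: α=2, u≡1; β=1, v≡5 (mod 7); (1|7)=+1, (5|7)=-1; sign (−1)^0·+1^1·-1^2 = +1.
(a,b)_19: α=1, u≡1; β=1, v≡3 (mod 19); (1|19)=+1, (3|19)=-1; sign (−1)^1·+1^1·-1^1 = +1.
(a,b)_47: α=-2, u≡23; β=0, v≡28 (mod 47); (23|47)=-1, (28|47)=+1; sign (−1)^0·-1^0·+1^-2 = +1.
(a,b)_41: α=2, u≡35; β=1, v≡16 (mod 41); (35|41)=-1, (16|41)=+1; sign (−1)^0·-1^1·+1^2 = -1.
(a,b)_3: α=0, u≡2; β=2, v≡2 (mod 3); (2|3)=-1, (2|3)=-1; sign (−1)^0·-1^2·-1^0 = +1.
(a,b)_∞: sgn(-1325155)=−, sgn(-376135970665)=−, so -1.
(a,b)_43: α=2, u≡30; β=1, v≡41 (mod 43); (30|43)=-1, (41|43)=+1; sign (−1)^0·-1^1·+1^2 = -1.
(a,b)_2: α=2, β=2; u≡5, v≡7 (mod 8); ε(u)ε(v)=0·1, αω(v)=2·0, βω(u)=2·1; sum ≡ 0  ⇒  +1.
(a,b)_23: α=2, u≡8; β=1, v≡12 (mod 23); (8|23)=+1, (12|23)=+1; sign (−1)^0·+1^1·+1^2 = +1.
(a,b)_29: α=1, u≡28; β=1, v≡13 (mod 29); (28|29)=+1, (13|29)=+1; sign (−1)^0·+1^1·+1^1 = +1.
(a,b)_5: α=5, u≡1; β=1, v≡2 (mod 5); (1|5)=+1, (2|5)=-1; sign (−1)^0·+1^1·-1^5 = -1.
|Ram(-1325155, -376135970665)| = 4, even; anisotropic at {5, 41, 43, ∞}.

[5, 41, 43, inf]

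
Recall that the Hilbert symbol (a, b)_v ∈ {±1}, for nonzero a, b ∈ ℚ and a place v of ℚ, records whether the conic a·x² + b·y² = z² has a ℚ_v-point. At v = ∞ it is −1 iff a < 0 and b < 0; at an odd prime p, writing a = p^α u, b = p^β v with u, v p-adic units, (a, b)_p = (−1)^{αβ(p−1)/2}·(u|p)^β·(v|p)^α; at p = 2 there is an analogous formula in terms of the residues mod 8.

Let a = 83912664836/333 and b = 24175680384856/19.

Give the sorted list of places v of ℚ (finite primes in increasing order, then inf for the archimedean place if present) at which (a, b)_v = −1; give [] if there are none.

(a, b) ≡ (93731693, 90706) mod (ℚ^×)²; places V = {2, 3, 7, 11, 13, 17, 19, 23, 31, 37, ∞}.
(a,b)_3: α=-2, u≡2; β=0, v≡1 (mod 3); (2|3)=-1, (1|3)=+1; sign (−1)^0·-1^0·+1^-2 = +1.
(a,b)_37: α=-1, u≡10; β=0, v≡20 (mod 37); (10|37)=+1, (20|37)=-1; sign (−1)^0·+1^0·-1^-1 = -1.
(a,b)_23: α=1, u≡9; β=2, v≡15 (mod 23); (9|23)=+1, (15|23)=-1; sign (−1)^0·+1^2·-1^1 = -1.
(a,b)_17: α=1, u≡13; β=2, v≡10 (mod 17); (13|17)=+1, (10|17)=-1; sign (−1)^0·+1^2·-1^1 = -1.
(a,b)_∞: sgn(93731693)=+, sgn(90706)=+, so +1.
(a,b)_2: α=2, β=3; u≡5, v≡1 (mod 8); ε(u)ε(v)=0·0, αω(v)=2·0, βω(u)=3·1; sum ≡ 1  ⇒  -1.
(a,b)_13: α=2, u≡12; β=2, v≡7 (mod 13); (12|13)=+1, (7|13)=-1; sign (−1)^0·+1^2·-1^2 = +1.
(a,b)_11: α=1, u≡3; β=1, v≡7 (mod 11); (3|11)=+1, (7|11)=-1; sign (−1)^1·+1^1·-1^1 = +1.
(a,b)_7: α=2, u≡3; β=3, v≡1 (mod 7); (3|7)=-1, (1|7)=+1; sign (−1)^0·-1^3·+1^2 = -1.
(a,b)_19: α=1, u≡17; β=-1, v≡17 (mod 19); (17|19)=+1, (17|19)=+1; sign (−1)^1·+1^-1·+1^1 = -1.
(a,b)_31: α=1, u≡25; β=1, v≡6 (mod 31); (25|31)=+1, (6|31)=-1; sign (−1)^1·+1^1·-1^1 = +1.
Ram(93731693, 90706) = {2, 7, 17, 19, 23, 37}; no ℚ_2-point on the conic.

[2, 7, 17, 19, 23, 37]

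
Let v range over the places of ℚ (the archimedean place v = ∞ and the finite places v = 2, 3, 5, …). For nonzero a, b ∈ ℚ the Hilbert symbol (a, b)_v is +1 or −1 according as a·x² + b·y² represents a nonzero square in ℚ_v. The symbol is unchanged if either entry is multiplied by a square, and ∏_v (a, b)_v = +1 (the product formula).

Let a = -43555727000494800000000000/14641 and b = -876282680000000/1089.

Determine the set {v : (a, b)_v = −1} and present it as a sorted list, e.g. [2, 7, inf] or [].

Mod squares: a ≡ -3570, b ≡ -15470. Check v ∈ {∞, 2, 3, 5, 7, 11, 13, 17}.
v=13: a=13^2·(≡7), b=13^1·(≡7) mod 13; (7|13)=-1, (7|13)=-1; (−1)^{2·1·6}·(-1)^1·(-1)^2 = -1.
v=7: a=7^5·(≡4), b=7^3·(≡4) mod 7; (4|7)=+1, (4|7)=+1; (−1)^{5·3·3}·(+1)^3·(+1)^5 = -1.
v=5: a=5^11·(≡1), b=5^7·(≡4) mod 5; (1|5)=+1, (4|5)=+1; (−1)^{11·7·2}·(+1)^7·(+1)^11 = +1.
v=∞: -3570 < 0 and -15470 < 0  ⇒  (a,b)_∞ = -1.
v=2: v_2(a)=13, v_2(b)=9; units ≡ 7, 1 (mod 8); ε·ε+αω+βω = 1·0+13·0+9·0 ≡ 0  ⇒  (a,b)_2 = +1.
v=11: a=11^-4·(≡3), b=11^-2·(≡10) mod 11; (3|11)=+1, (10|11)=-1; (−1)^{-4·-2·5}·(+1)^-2·(-1)^-4 = +1.
v=3: a=3^3·(≡1), b=3^-2·(≡1) mod 3; (1|3)=+1, (1|3)=+1; (−1)^{3·-2·1}·(+1)^-2·(+1)^3 = +1.
v=17: a=17^5·(≡7), b=17^3·(≡2) mod 17; (7|17)=-1, (2|17)=+1; (−1)^{5·3·8}·(-1)^3·(+1)^5 = -1.
Ram(-3570, -15470) = {7, 13, 17, ∞}; no ℚ_7-point on the conic.

[7, 13, 17, inf]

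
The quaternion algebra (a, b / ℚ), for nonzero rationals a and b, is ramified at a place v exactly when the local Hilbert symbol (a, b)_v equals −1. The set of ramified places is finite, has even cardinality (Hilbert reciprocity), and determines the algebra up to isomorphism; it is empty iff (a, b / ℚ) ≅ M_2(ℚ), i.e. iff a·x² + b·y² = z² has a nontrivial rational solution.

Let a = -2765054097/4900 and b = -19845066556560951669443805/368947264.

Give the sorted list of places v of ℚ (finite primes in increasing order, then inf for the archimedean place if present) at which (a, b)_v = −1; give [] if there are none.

[2, 5, 19, inf]

(a, b) ≡ (-365313, -32045) mod (ℚ^×)²; places V = {2, 3, 5, 7, 13, 17, 19, 29, ∞}.
(a,b)_29: α=3, u≡12; β=7, v≡12 (mod 29); (12|29)=-1, (12|29)=-1; sign (−1)^0·-1^7·-1^3 = +1.
(a,b)_5: α=-2, u≡3; β=1, v≡1 (mod 5); (3|5)=-1, (1|5)=+1; sign (−1)^0·-1^1·+1^-2 = -1.
(a,b)_19: α=1, u≡6; β=2, v≡3 (mod 19); (6|19)=+1, (3|19)=-1; sign (−1)^0·+1^2·-1^1 = -1.
(a,b)_13: α=1, u≡11; β=3, v≡6 (mod 13); (11|13)=-1, (6|13)=-1; sign (−1)^0·-1^3·-1^1 = +1.
(a,b)_∞: sgn(-365313)=−, sgn(-32045)=−, so -1.
(a,b)_3: α=3, u≡2; β=10, v≡1 (mod 3); (2|3)=-1, (1|3)=+1; sign (−1)^0·-1^10·+1^3 = +1.
(a,b)_7: α=-2, u≡3; β=-8, v≡4 (mod 7); (3|7)=-1, (4|7)=+1; sign (−1)^0·-1^-8·+1^-2 = +1.
(a,b)_17: α=1, u≡16; β=3, v≡2 (mod 17); (16|17)=+1, (2|17)=+1; sign (−1)^0·+1^3·+1^1 = +1.
(a,b)_2: α=-2, β=-6; u≡7, v≡3 (mod 8); ε(u)ε(v)=1·1, αω(v)=-2·1, βω(u)=-6·0; sum ≡ 1  ⇒  -1.
(-365313, -32045 / ℚ) ramifies at {2, 5, 19, ∞}: a division algebra.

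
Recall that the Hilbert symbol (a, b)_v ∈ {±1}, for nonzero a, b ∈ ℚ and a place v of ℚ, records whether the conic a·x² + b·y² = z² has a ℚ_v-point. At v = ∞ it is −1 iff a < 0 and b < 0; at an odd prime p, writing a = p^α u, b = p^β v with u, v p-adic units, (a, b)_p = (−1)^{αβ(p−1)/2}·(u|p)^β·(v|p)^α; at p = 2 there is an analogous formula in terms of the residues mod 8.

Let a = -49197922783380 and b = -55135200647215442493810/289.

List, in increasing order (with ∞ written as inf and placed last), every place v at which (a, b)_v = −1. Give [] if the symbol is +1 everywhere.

(a, b) ≡ (-1645, -284483010) mod (ℚ^×)²; places V = {2, 3, 5, 7, 17, 19, 23, 37, 41, 47, ∞}.
(a,b)_3: α=2, u≡2; β=3, v≡2 (mod 3); (2|3)=-1, (2|3)=-1; sign (−1)^0·-1^3·-1^2 = -1.
(a,b)_5: α=1, u≡4; β=1, v≡2 (mod 5); (4|5)=+1, (2|5)=-1; sign (−1)^0·+1^1·-1^1 = -1.
(a,b)_7: α=1, u≡6; β=3, v≡2 (mod 7); (6|7)=-1, (2|7)=+1; sign (−1)^1·-1^3·+1^1 = +1.
(a,b)_17: α=0, u≡2; β=-2, v≡6 (mod 17); (2|17)=+1, (6|17)=-1; sign (−1)^0·+1^-2·-1^0 = +1.
(a,b)_23: α=0, u≡11; β=2, v≡17 (mod 23); (11|23)=-1, (17|23)=-1; sign (−1)^0·-1^2·-1^0 = +1.
(a,b)_41: α=2, u≡39; β=3, v≡1 (mod 41); (39|41)=+1, (1|41)=+1; sign (−1)^0·+1^3·+1^2 = +1.
(a,b)_47: α=1, u≡27; β=1, v≡28 (mod 47); (27|47)=+1, (28|47)=+1; sign (−1)^1·+1^1·+1^1 = -1.
(a,b)_2: α=2, β=1; u≡3, v≡7 (mod 8); ε(u)ε(v)=1·1, αω(v)=2·0, βω(u)=1·1; sum ≡ 0  ⇒  +1.
(a,b)_∞: sgn(-1645)=−, sgn(-284483010)=−, so -1.
(a,b)_19: α=2, u≡8; β=3, v≡12 (mod 19); (8|19)=-1, (12|19)=-1; sign (−1)^0·-1^3·-1^2 = -1.
(a,b)_37: α=2, u≡31; β=3, v≡17 (mod 37); (31|37)=-1, (17|37)=-1; sign (−1)^0·-1^3·-1^2 = -1.
|Ram(-1645, -284483010)| = 6, even; anisotropic at {3, 5, 19, 37, 47, ∞}.

[3, 5, 19, 37, 47, inf]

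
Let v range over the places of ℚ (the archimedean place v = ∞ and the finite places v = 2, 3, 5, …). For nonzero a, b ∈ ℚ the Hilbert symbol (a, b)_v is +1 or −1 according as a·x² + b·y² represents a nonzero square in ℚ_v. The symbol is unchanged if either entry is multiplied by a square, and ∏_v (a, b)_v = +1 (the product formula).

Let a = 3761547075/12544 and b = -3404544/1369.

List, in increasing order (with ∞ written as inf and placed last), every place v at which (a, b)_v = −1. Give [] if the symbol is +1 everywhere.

Mod squares: a ≡ 187, b ≡ -13299. Check v ∈ {∞, 2, 3, 5, 7, 11, 13, 17, 23, 31, 37}.
v=31: a=31^0·(≡5), b=31^1·(≡8) mod 31; (5|31)=+1, (8|31)=+1; (−1)^{0·1·15}·(+1)^1·(+1)^0 = +1.
v=3: a=3^2·(≡1), b=3^1·(≡1) mod 3; (1|3)=+1, (1|3)=+1; (−1)^{2·1·1}·(+1)^1·(+1)^2 = +1.
v=37: a=37^0·(≡17), b=37^-2·(≡11) mod 37; (17|37)=-1, (11|37)=+1; (−1)^{0·-2·18}·(-1)^-2·(+1)^0 = +1.
v=∞: 187 > 0 and -13299 < 0  ⇒  (a,b)_∞ = +1.
v=13: a=13^2·(≡2), b=13^1·(≡9) mod 13; (2|13)=-1, (9|13)=+1; (−1)^{2·1·6}·(-1)^1·(+1)^2 = -1.
v=2: v_2(a)=-8, v_2(b)=8; units ≡ 3, 5 (mod 8); ε·ε+αω+βω = 1·0+-8·1+8·1 ≡ 0  ⇒  (a,b)_2 = +1.
v=17: a=17^1·(≡10), b=17^0·(≡7) mod 17; (10|17)=-1, (7|17)=-1; (−1)^{1·0·8}·(-1)^0·(-1)^1 = -1.
v=7: a=7^-2·(≡5), b=7^0·(≡1) mod 7; (5|7)=-1, (1|7)=+1; (−1)^{-2·0·3}·(-1)^0·(+1)^-2 = +1.
v=23: a=23^2·(≡2), b=23^0·(≡16) mod 23; (2|23)=+1, (16|23)=+1; (−1)^{2·0·11}·(+1)^0·(+1)^2 = +1.
v=11: a=11^1·(≡8), b=11^1·(≡5) mod 11; (8|11)=-1, (5|11)=+1; (−1)^{1·1·5}·(-1)^1·(+1)^1 = +1.
v=5: a=5^2·(≡2), b=5^0·(≡4) mod 5; (2|5)=-1, (4|5)=+1; (−1)^{2·0·2}·(-1)^0·(+1)^2 = +1.
Ram(187, -13299) = {13, 17}; no ℚ_13-point on the conic.

[13, 17]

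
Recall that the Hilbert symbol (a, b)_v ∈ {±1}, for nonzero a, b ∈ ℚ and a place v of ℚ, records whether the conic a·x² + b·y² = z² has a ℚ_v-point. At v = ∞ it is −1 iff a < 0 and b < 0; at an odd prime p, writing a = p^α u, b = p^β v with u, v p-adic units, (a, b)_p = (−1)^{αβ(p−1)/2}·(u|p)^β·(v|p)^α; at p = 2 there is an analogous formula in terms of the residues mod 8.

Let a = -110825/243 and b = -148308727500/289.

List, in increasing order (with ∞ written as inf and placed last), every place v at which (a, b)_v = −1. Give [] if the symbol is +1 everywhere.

[3, 13, 31, inf]

Mod squares: a ≡ -13299, b ≡ -19. Check v ∈ {∞, 2, 3, 5, 11, 13, 17, 19, 31}.
v=19: a=19^0·(≡9), b=19^3·(≡8) mod 19; (9|19)=+1, (8|19)=-1; (−1)^{0·3·9}·(+1)^3·(-1)^0 = +1.
v=31: a=31^1·(≡2), b=31^2·(≡11) mod 31; (2|31)=+1, (11|31)=-1; (−1)^{1·2·15}·(+1)^2·(-1)^1 = -1.
v=3: a=3^-5·(≡1), b=3^2·(≡2) mod 3; (1|3)=+1, (2|3)=-1; (−1)^{-5·2·1}·(+1)^2·(-1)^-5 = -1.
v=5: a=5^2·(≡4), b=5^4·(≡4) mod 5; (4|5)=+1, (4|5)=+1; (−1)^{2·4·2}·(+1)^4·(+1)^2 = +1.
v=∞: -13299 < 0 and -19 < 0  ⇒  (a,b)_∞ = -1.
v=13: a=13^1·(≡9), b=13^0·(≡5) mod 13; (9|13)=+1, (5|13)=-1; (−1)^{1·0·6}·(+1)^0·(-1)^1 = -1.
v=17: a=17^0·(≡3), b=17^-2·(≡15) mod 17; (3|17)=-1, (15|17)=+1; (−1)^{0·-2·8}·(-1)^-2·(+1)^0 = +1.
v=2: v_2(a)=0, v_2(b)=2; units ≡ 5, 5 (mod 8); ε·ε+αω+βω = 0·0+0·1+2·1 ≡ 0  ⇒  (a,b)_2 = +1.
v=11: a=11^1·(≡1), b=11^0·(≡4) mod 11; (1|11)=+1, (4|11)=+1; (−1)^{1·0·5}·(+1)^0·(+1)^1 = +1.
Ram(-13299, -19) = {3, 13, 31, ∞}; no ℚ_3-point on the conic.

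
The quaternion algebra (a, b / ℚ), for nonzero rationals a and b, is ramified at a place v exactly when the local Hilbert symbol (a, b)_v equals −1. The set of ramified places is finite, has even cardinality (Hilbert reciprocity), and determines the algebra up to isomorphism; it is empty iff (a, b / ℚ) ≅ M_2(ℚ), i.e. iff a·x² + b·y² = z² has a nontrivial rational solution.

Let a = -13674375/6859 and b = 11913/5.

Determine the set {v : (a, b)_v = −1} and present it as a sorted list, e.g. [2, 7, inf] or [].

(a, b) ≡ (-46189, 165) mod (ℚ^×)²; places V = {2, 3, 5, 11, 13, 17, 19, ∞}.
(a,b)_17: α=1, u≡6; β=0, v≡6 (mod 17); (6|17)=-1, (6|17)=-1; sign (−1)^0·-1^0·-1^1 = -1.
(a,b)_13: α=1, u≡9; β=0, v≡1 (mod 13); (9|13)=+1, (1|13)=+1; sign (−1)^0·+1^0·+1^1 = +1.
(a,b)_11: α=1, u≡3; β=1, v≡1 (mod 11); (3|11)=+1, (1|11)=+1; sign (−1)^1·+1^1·+1^1 = -1.
(a,b)_2: α=0, β=0; u≡3, v≡5 (mod 8); ε(u)ε(v)=1·0, αω(v)=0·1, βω(u)=0·1; sum ≡ 0  ⇒  +1.
(a,b)_5: α=4, u≡4; β=-1, v≡3 (mod 5); (4|5)=+1, (3|5)=-1; sign (−1)^0·+1^-1·-1^4 = +1.
(a,b)_3: α=2, u≡2; β=1, v≡1 (mod 3); (2|3)=-1, (1|3)=+1; sign (−1)^0·-1^1·+1^2 = -1.
(a,b)_19: α=-3, u≡1; β=2, v≡18 (mod 19); (1|19)=+1, (18|19)=-1; sign (−1)^0·+1^2·-1^-3 = -1.
(a,b)_∞: sgn(-46189)=−, sgn(165)=+, so +1.
Ram(-46189, 165) = {3, 11, 17, 19}; no ℚ_3-point on the conic.

[3, 11, 17, 19]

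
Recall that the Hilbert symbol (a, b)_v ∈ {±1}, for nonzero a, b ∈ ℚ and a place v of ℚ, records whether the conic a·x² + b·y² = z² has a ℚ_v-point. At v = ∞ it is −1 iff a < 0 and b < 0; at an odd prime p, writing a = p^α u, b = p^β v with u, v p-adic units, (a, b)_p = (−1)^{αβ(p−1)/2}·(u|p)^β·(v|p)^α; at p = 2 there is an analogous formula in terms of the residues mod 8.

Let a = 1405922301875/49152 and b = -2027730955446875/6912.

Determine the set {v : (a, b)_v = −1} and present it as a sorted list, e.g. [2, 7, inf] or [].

[19, 29]

Mod squares: a ≡ 969, b ≡ -140505. Check v ∈ {∞, 2, 3, 5, 7, 13, 17, 19, 29, 41}.
v=∞: 969 > 0 and -140505 < 0  ⇒  (a,b)_∞ = +1.
v=19: a=19^1·(≡3), b=19^1·(≡12) mod 19; (3|19)=-1, (12|19)=-1; (−1)^{1·1·9}·(-1)^1·(-1)^1 = -1.
v=17: a=17^1·(≡5), b=17^1·(≡6) mod 17; (5|17)=-1, (6|17)=-1; (−1)^{1·1·8}·(-1)^1·(-1)^1 = +1.
v=2: v_2(a)=-14, v_2(b)=-8; units ≡ 1, 7 (mod 8); ε·ε+αω+βω = 0·1+-14·0+-8·0 ≡ 0  ⇒  (a,b)_2 = +1.
v=7: a=7^2·(≡6), b=7^2·(≡6) mod 7; (6|7)=-1, (6|7)=-1; (−1)^{2·2·3}·(-1)^2·(-1)^2 = +1.
v=13: a=13^2·(≡11), b=13^0·(≡4) mod 13; (11|13)=-1, (4|13)=+1; (−1)^{2·0·6}·(-1)^0·(+1)^2 = +1.
v=5: a=5^4·(≡4), b=5^5·(≡1) mod 5; (4|5)=+1, (1|5)=+1; (−1)^{4·5·2}·(+1)^5·(+1)^4 = +1.
v=3: a=3^-1·(≡2), b=3^-3·(≡1) mod 3; (2|3)=-1, (1|3)=+1; (−1)^{-1·-3·1}·(-1)^-3·(+1)^-1 = +1.
v=41: a=41^0·(≡14), b=41^2·(≡33) mod 41; (14|41)=-1, (33|41)=+1; (−1)^{0·2·20}·(-1)^2·(+1)^0 = +1.
v=29: a=29^2·(≡26), b=29^3·(≡2) mod 29; (26|29)=-1, (2|29)=-1; (−1)^{2·3·14}·(-1)^3·(-1)^2 = -1.
Ram(969, -140505) = {19, 29}; no ℚ_19-point on the conic.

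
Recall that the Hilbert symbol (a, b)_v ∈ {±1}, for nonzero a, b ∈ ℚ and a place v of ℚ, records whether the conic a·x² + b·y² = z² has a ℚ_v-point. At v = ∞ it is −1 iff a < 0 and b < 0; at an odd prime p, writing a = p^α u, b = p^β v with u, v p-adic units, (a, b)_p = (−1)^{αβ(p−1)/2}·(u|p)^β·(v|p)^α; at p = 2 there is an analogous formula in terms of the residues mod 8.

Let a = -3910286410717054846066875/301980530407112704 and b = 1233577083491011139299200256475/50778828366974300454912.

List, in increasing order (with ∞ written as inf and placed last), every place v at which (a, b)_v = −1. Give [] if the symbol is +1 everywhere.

Mod squares: a ≡ -187, b ≡ 22. Check v ∈ {∞, 2, 3, 5, 7, 11, 13, 17, 19, 37}.
v=∞: -187 < 0 and 22 > 0  ⇒  (a,b)_∞ = +1.
v=7: a=7^-4·(≡1), b=7^2·(≡1) mod 7; (1|7)=+1, (1|7)=+1; (−1)^{-4·2·3}·(+1)^2·(+1)^-4 = +1.
v=37: a=37^-4·(≡5), b=37^-6·(≡29) mod 37; (5|37)=-1, (29|37)=-1; (−1)^{-4·-6·18}·(-1)^-6·(-1)^-4 = +1.
v=19: a=19^4·(≡15), b=19^6·(≡10) mod 19; (15|19)=-1, (10|19)=-1; (−1)^{4·6·9}·(-1)^6·(-1)^4 = +1.
v=3: a=3^2·(≡2), b=3^-2·(≡1) mod 3; (2|3)=-1, (1|3)=+1; (−1)^{2·-2·1}·(-1)^-2·(+1)^2 = +1.
v=17: a=17^3·(≡6), b=17^4·(≡5) mod 17; (6|17)=-1, (5|17)=-1; (−1)^{3·4·8}·(-1)^4·(-1)^3 = -1.
v=5: a=5^4·(≡2), b=5^2·(≡2) mod 5; (2|5)=-1, (2|5)=-1; (−1)^{4·2·2}·(-1)^2·(-1)^4 = +1.
v=2: v_2(a)=-26, v_2(b)=-41; units ≡ 5, 3 (mod 8); ε·ε+αω+βω = 0·1+-26·1+-41·1 ≡ 1  ⇒  (a,b)_2 = -1.
v=11: a=11^3·(≡4), b=11^1·(≡6) mod 11; (4|11)=+1, (6|11)=-1; (−1)^{3·1·5}·(+1)^1·(-1)^3 = +1.
v=13: a=13^8·(≡7), b=13^12·(≡12) mod 13; (7|13)=-1, (12|13)=+1; (−1)^{8·12·6}·(-1)^12·(+1)^8 = +1.
(-187, 22 / ℚ) ramifies at {2, 17}: a division algebra.

[2, 17]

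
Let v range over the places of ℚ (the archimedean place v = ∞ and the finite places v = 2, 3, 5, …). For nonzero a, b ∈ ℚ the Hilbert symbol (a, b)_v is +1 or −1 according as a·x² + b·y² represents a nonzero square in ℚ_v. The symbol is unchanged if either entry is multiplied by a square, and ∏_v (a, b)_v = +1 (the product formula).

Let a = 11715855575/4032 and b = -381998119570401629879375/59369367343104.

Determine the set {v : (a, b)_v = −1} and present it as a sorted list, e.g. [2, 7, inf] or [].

(a, b) ≡ (3689, -23) mod (ℚ^×)²; places V = {2, 3, 5, 7, 11, 13, 17, 23, 31, 41, ∞}.
(a,b)_7: α=-1, u≡2; β=-6, v≡6 (mod 7); (2|7)=+1, (6|7)=-1; sign (−1)^0·+1^-6·-1^-1 = -1.
(a,b)_41: α=2, u≡37; β=4, v≡8 (mod 41); (37|41)=+1, (8|41)=+1; sign (−1)^0·+1^4·+1^2 = +1.
(a,b)_5: α=2, u≡4; β=4, v≡2 (mod 5); (4|5)=+1, (2|5)=-1; sign (−1)^0·+1^4·-1^2 = +1.
(a,b)_3: α=-2, u≡2; β=-6, v≡1 (mod 3); (2|3)=-1, (1|3)=+1; sign (−1)^0·-1^-6·+1^-2 = +1.
(a,b)_∞: sgn(3689)=+, sgn(-23)=−, so +1.
(a,b)_17: α=1, u≡15; β=2, v≡7 (mod 17); (15|17)=+1, (7|17)=-1; sign (−1)^0·+1^2·-1^1 = -1.
(a,b)_31: α=1, u≡30; β=2, v≡8 (mod 31); (30|31)=-1, (8|31)=+1; sign (−1)^0·-1^2·+1^1 = +1.
(a,b)_2: α=-6, β=-12; u≡1, v≡1 (mod 8); ε(u)ε(v)=0·0, αω(v)=-6·0, βω(u)=-12·0; sum ≡ 0  ⇒  +1.
(a,b)_11: α=0, u≡1; β=2, v≡6 (mod 11); (1|11)=+1, (6|11)=-1; sign (−1)^0·+1^2·-1^0 = +1.
(a,b)_13: α=0, u≡4; β=-2, v≡12 (mod 13); (4|13)=+1, (12|13)=+1; sign (−1)^0·+1^-2·+1^0 = +1.
(a,b)_23: α=2, u≡12; β=5, v≡14 (mod 23); (12|23)=+1, (14|23)=-1; sign (−1)^0·+1^5·-1^2 = +1.
(3689, -23 / ℚ) ramifies at {7, 17}: a division algebra.

[7, 17]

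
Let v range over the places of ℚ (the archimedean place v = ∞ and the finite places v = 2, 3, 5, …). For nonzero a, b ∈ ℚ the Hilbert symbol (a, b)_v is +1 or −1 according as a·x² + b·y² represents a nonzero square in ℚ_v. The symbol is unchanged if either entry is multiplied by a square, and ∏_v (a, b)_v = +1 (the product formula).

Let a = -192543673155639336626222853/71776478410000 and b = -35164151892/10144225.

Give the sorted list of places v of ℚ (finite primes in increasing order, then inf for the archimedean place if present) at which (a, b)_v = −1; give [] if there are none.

Mod squares: a ≡ -48093, b ≡ -53. Check v ∈ {∞, 2, 3, 5, 7, 11, 13, 17, 19, 23, 41, 53}.
v=7: a=7^-6·(≡1), b=7^-4·(≡3) mod 7; (1|7)=+1, (3|7)=-1; (−1)^{-6·-4·3}·(+1)^-4·(-1)^-6 = +1.
v=41: a=41^1·(≡1), b=41^0·(≡6) mod 41; (1|41)=+1, (6|41)=-1; (−1)^{1·0·20}·(+1)^0·(-1)^1 = -1.
v=19: a=19^-2·(≡8), b=19^0·(≡1) mod 19; (8|19)=-1, (1|19)=+1; (−1)^{-2·0·9}·(-1)^0·(+1)^-2 = +1.
v=∞: -48093 < 0 and -53 < 0  ⇒  (a,b)_∞ = -1.
v=5: a=5^-4·(≡2), b=5^-2·(≡2) mod 5; (2|5)=-1, (2|5)=-1; (−1)^{-4·-2·2}·(-1)^-2·(-1)^-4 = +1.
v=3: a=3^13·(≡1), b=3^10·(≡1) mod 3; (1|3)=+1, (1|3)=+1; (−1)^{13·10·1}·(+1)^10·(+1)^13 = +1.
v=17: a=17^1·(≡7), b=17^0·(≡8) mod 17; (7|17)=-1, (8|17)=+1; (−1)^{1·0·8}·(-1)^0·(+1)^1 = +1.
v=11: a=11^2·(≡6), b=11^0·(≡7) mod 11; (6|11)=-1, (7|11)=-1; (−1)^{2·0·5}·(-1)^0·(-1)^2 = +1.
v=2: v_2(a)=-4, v_2(b)=2; units ≡ 3, 3 (mod 8); ε·ε+αω+βω = 1·1+-4·1+2·1 ≡ 1  ⇒  (a,b)_2 = -1.
v=23: a=23^1·(≡4), b=23^0·(≡3) mod 23; (4|23)=+1, (3|23)=+1; (−1)^{1·0·11}·(+1)^0·(+1)^1 = +1.
v=53: a=53^8·(≡22), b=53^3·(≡1) mod 53; (22|53)=-1, (1|53)=+1; (−1)^{8·3·26}·(-1)^3·(+1)^8 = -1.
v=13: a=13^-2·(≡6), b=13^-2·(≡10) mod 13; (6|13)=-1, (10|13)=+1; (−1)^{-2·-2·6}·(-1)^-2·(+1)^-2 = +1.
Ram(-48093, -53) = {2, 41, 53, ∞}; no ℚ_2-point on the conic.

[2, 41, 53, inf]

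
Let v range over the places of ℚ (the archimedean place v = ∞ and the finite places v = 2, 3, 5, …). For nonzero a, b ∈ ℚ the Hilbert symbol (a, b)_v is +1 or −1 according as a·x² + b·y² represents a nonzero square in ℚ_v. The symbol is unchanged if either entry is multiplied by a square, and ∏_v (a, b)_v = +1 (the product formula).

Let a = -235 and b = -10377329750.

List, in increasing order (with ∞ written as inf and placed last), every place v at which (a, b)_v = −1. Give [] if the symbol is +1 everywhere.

(a, b) ≡ (-235, -187910) mod (ℚ^×)²; places V = {2, 5, 19, 23, 43, 47, ∞}.
(a,b)_5: α=1, u≡3; β=3, v≡2 (mod 5); (3|5)=-1, (2|5)=-1; sign (−1)^0·-1^3·-1^1 = +1.
(a,b)_43: α=0, u≡23; β=1, v≡36 (mod 43); (23|43)=+1, (36|43)=+1; sign (−1)^0·+1^1·+1^0 = +1.
(a,b)_∞: sgn(-235)=−, sgn(-187910)=−, so -1.
(a,b)_47: α=1, u≡42; β=2, v≡41 (mod 47); (42|47)=+1, (41|47)=-1; sign (−1)^0·+1^2·-1^1 = -1.
(a,b)_19: α=0, u≡12; β=1, v≡4 (mod 19); (12|19)=-1, (4|19)=+1; sign (−1)^0·-1^1·+1^0 = -1.
(a,b)_2: α=0, β=1; u≡5, v≡5 (mod 8); ε(u)ε(v)=0·0, αω(v)=0·1, βω(u)=1·1; sum ≡ 1  ⇒  -1.
(a,b)_23: α=0, u≡18; β=1, v≡13 (mod 23); (18|23)=+1, (13|23)=+1; sign (−1)^0·+1^1·+1^0 = +1.
(-235, -187910 / ℚ) ramifies at {2, 19, 47, ∞}: a division algebra.

[2, 19, 47, inf]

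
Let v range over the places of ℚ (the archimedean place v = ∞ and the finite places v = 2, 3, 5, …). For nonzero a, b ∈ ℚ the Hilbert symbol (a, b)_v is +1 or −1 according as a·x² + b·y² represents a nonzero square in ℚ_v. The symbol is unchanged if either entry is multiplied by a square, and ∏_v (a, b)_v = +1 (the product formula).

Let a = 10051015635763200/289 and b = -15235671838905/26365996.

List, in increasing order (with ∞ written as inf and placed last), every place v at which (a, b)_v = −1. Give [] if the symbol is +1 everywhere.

[2, 5]

(a, b) ≡ (19082, -906395) mod (ℚ^×)²; places V = {2, 3, 5, 7, 17, 19, 23, 29, 31, 37, 47, ∞}.
(a,b)_23: α=0, u≡20; β=2, v≡18 (mod 23); (20|23)=-1, (18|23)=+1; sign (−1)^0·-1^2·+1^0 = +1.
(a,b)_7: α=3, u≡3; β=3, v≡2 (mod 7); (3|7)=-1, (2|7)=+1; sign (−1)^1·-1^3·+1^3 = +1.
(a,b)_3: α=8, u≡2; β=2, v≡1 (mod 3); (2|3)=-1, (1|3)=+1; sign (−1)^0·-1^2·+1^8 = +1.
(a,b)_2: α=17, β=-2; u≡5, v≡5 (mod 8); ε(u)ε(v)=0·0, αω(v)=17·1, βω(u)=-2·1; sum ≡ 1  ⇒  -1.
(a,b)_19: α=0, u≡6; β=-3, v≡11 (mod 19); (6|19)=+1, (11|19)=+1; sign (−1)^0·+1^-3·+1^0 = +1.
(a,b)_29: α=1, u≡5; β=1, v≡20 (mod 29); (5|29)=+1, (20|29)=+1; sign (−1)^0·+1^1·+1^1 = +1.
(a,b)_5: α=2, u≡2; β=1, v≡4 (mod 5); (2|5)=-1, (4|5)=+1; sign (−1)^0·-1^1·+1^2 = -1.
(a,b)_31: α=0, u≡3; β=-2, v≡1 (mod 31); (3|31)=-1, (1|31)=+1; sign (−1)^0·-1^-2·+1^0 = +1.
(a,b)_47: α=1, u≡41; β=1, v≡3 (mod 47); (41|47)=-1, (3|47)=+1; sign (−1)^1·-1^1·+1^1 = +1.
(a,b)_∞: sgn(19082)=+, sgn(-906395)=−, so +1.
(a,b)_17: α=-2, u≡9; β=0, v≡14 (mod 17); (9|17)=+1, (14|17)=-1; sign (−1)^0·+1^0·-1^-2 = +1.
(a,b)_37: α=0, u≡4; β=2, v≡22 (mod 37); (4|37)=+1, (22|37)=-1; sign (−1)^0·+1^2·-1^0 = +1.
|Ram(19082, -906395)| = 2, even; anisotropic at {2, 5}.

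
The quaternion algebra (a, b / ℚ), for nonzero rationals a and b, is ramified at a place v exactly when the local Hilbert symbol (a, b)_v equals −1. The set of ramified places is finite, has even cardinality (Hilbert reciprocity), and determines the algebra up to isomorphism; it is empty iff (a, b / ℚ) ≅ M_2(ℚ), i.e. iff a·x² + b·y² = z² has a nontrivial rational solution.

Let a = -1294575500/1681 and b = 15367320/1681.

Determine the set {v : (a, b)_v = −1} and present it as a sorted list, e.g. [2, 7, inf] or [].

[2, 31]

(a, b) ≡ (-155, 5270) mod (ℚ^×)²; places V = {2, 3, 5, 17, 31, 41, ∞}.
(a,b)_41: α=-2, u≡33; β=-2, v≡28 (mod 41); (33|41)=+1, (28|41)=-1; sign (−1)^0·+1^-2·-1^-2 = +1.
(a,b)_17: α=4, u≡15; β=1, v≡16 (mod 17); (15|17)=+1, (16|17)=+1; sign (−1)^0·+1^1·+1^4 = +1.
(a,b)_2: α=2, β=3; u≡5, v≡3 (mod 8); ε(u)ε(v)=0·1, αω(v)=2·1, βω(u)=3·1; sum ≡ 1  ⇒  -1.
(a,b)_3: α=0, u≡1; β=6, v≡2 (mod 3); (1|3)=+1, (2|3)=-1; sign (−1)^0·+1^6·-1^0 = +1.
(a,b)_31: α=1, u≡27; β=1, v≡22 (mod 31); (27|31)=-1, (22|31)=-1; sign (−1)^1·-1^1·-1^1 = -1.
(a,b)_5: α=3, u≡1; β=1, v≡4 (mod 5); (1|5)=+1, (4|5)=+1; sign (−1)^0·+1^1·+1^3 = +1.
(a,b)_∞: sgn(-155)=−, sgn(5270)=+, so +1.
(-155, 5270 / ℚ) ramifies at {2, 31}: a division algebra.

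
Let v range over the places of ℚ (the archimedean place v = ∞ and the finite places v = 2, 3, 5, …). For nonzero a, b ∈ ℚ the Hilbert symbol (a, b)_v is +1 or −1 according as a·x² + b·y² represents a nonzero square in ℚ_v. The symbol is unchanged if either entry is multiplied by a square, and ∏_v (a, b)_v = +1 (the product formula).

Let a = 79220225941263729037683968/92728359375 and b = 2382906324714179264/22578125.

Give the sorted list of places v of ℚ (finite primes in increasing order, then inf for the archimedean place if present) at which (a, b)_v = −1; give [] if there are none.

(a, b) ≡ (31395, 55) mod (ℚ^×)²; places V = {2, 3, 5, 7, 11, 13, 17, 19, 23, 37, ∞}.
(a,b)_2: α=8, β=6; u≡3, v≡7 (mod 8); ε(u)ε(v)=1·1, αω(v)=8·0, βω(u)=6·1; sum ≡ 1  ⇒  -1.
(a,b)_37: α=-2, u≡23; β=0, v≡20 (mod 37); (23|37)=-1, (20|37)=-1; sign (−1)^0·-1^0·-1^-2 = +1.
(a,b)_∞: sgn(31395)=+, sgn(55)=+, so +1.
(a,b)_7: α=5, u≡5; β=4, v≡5 (mod 7); (5|7)=-1, (5|7)=-1; sign (−1)^0·-1^4·-1^5 = -1.
(a,b)_23: α=3, u≡2; β=2, v≡8 (mod 23); (2|23)=+1, (8|23)=+1; sign (−1)^0·+1^2·+1^3 = +1.
(a,b)_13: α=3, u≡12; β=2, v≡9 (mod 13); (12|13)=+1, (9|13)=+1; sign (−1)^0·+1^2·+1^3 = +1.
(a,b)_5: α=-7, u≡1; β=-7, v≡1 (mod 5); (1|5)=+1, (1|5)=+1; sign (−1)^0·+1^-7·+1^-7 = +1.
(a,b)_19: α=6, u≡5; β=4, v≡4 (mod 19); (5|19)=+1, (4|19)=+1; sign (−1)^0·+1^4·+1^6 = +1.
(a,b)_3: α=-1, u≡1; β=0, v≡1 (mod 3); (1|3)=+1, (1|3)=+1; sign (−1)^0·+1^0·+1^-1 = +1.
(a,b)_11: α=4, u≡9; β=3, v≡4 (mod 11); (9|11)=+1, (4|11)=+1; sign (−1)^0·+1^3·+1^4 = +1.
(a,b)_17: α=-2, u≡8; β=-2, v≡1 (mod 17); (8|17)=+1, (1|17)=+1; sign (−1)^0·+1^-2·+1^-2 = +1.
|Ram(31395, 55)| = 2, even; anisotropic at {2, 7}.

[2, 7]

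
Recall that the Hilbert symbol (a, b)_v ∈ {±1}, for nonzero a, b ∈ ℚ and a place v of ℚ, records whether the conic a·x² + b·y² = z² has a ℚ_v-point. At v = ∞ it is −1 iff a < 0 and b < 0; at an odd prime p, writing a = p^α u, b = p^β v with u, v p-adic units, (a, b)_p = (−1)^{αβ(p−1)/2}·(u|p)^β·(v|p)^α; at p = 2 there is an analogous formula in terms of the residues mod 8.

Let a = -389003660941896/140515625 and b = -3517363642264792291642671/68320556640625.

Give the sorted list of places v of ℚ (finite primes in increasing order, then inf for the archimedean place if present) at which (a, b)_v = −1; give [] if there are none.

Mod squares: a ≡ -9282, b ≡ -231. Check v ∈ {∞, 2, 3, 5, 7, 11, 13, 17, 23, 29}.
v=∞: -9282 < 0 and -231 < 0  ⇒  (a,b)_∞ = -1.
v=11: a=11^2·(≡2), b=11^3·(≡3) mod 11; (2|11)=-1, (3|11)=+1; (−1)^{2·3·5}·(-1)^3·(+1)^2 = -1.
v=3: a=3^7·(≡2), b=3^13·(≡1) mod 3; (2|3)=-1, (1|3)=+1; (−1)^{7·13·1}·(-1)^13·(+1)^7 = +1.
v=23: a=23^-2·(≡19), b=23^-4·(≡14) mod 23; (19|23)=-1, (14|23)=-1; (−1)^{-2·-4·11}·(-1)^-4·(-1)^-2 = +1.
v=17: a=17^-1·(≡1), b=17^2·(≡11) mod 17; (1|17)=+1, (11|17)=-1; (−1)^{-1·2·8}·(+1)^2·(-1)^-1 = -1.
v=29: a=29^2·(≡27), b=29^2·(≡20) mod 29; (27|29)=-1, (20|29)=+1; (−1)^{2·2·14}·(-1)^2·(+1)^2 = +1.
v=13: a=13^1·(≡4), b=13^2·(≡12) mod 13; (4|13)=+1, (12|13)=+1; (−1)^{1·2·6}·(+1)^2·(+1)^1 = +1.
v=5: a=5^-6·(≡3), b=5^-12·(≡4) mod 5; (3|5)=-1, (4|5)=+1; (−1)^{-6·-12·2}·(-1)^-12·(+1)^-6 = +1.
v=2: v_2(a)=3, v_2(b)=0; units ≡ 7, 1 (mod 8); ε·ε+αω+βω = 1·0+3·0+0·0 ≡ 0  ⇒  (a,b)_2 = +1.
v=7: a=7^5·(≡4), b=7^9·(≡4) mod 7; (4|7)=+1, (4|7)=+1; (−1)^{5·9·3}·(+1)^9·(+1)^5 = -1.
(-9282, -231 / ℚ) ramifies at {7, 11, 17, ∞}: a division algebra.

[7, 11, 17, inf]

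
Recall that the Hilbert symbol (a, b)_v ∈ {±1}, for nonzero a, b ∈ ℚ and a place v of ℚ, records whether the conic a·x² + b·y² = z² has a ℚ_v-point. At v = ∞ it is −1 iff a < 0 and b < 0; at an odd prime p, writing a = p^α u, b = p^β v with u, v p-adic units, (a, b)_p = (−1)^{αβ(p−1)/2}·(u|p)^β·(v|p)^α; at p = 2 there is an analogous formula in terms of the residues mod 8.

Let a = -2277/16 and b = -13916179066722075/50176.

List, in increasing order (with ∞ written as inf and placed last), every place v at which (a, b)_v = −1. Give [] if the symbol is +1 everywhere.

[11, 23, 31, inf]

(a, b) ≡ (-253, -7843) mod (ℚ^×)²; places V = {2, 3, 5, 7, 11, 13, 23, 31, ∞}.
(a,b)_11: α=1, u≡7; β=3, v≡2 (mod 11); (7|11)=-1, (2|11)=-1; sign (−1)^1·-1^3·-1^1 = -1.
(a,b)_7: α=0, u≡6; β=-2, v≡2 (mod 7); (6|7)=-1, (2|7)=+1; sign (−1)^0·-1^-2·+1^0 = +1.
(a,b)_3: α=2, u≡2; β=8, v≡2 (mod 3); (2|3)=-1, (2|3)=-1; sign (−1)^0·-1^8·-1^2 = +1.
(a,b)_13: α=0, u≡8; β=2, v≡1 (mod 13); (8|13)=-1, (1|13)=+1; sign (−1)^0·-1^2·+1^0 = +1.
(a,b)_2: α=-4, β=-10; u≡3, v≡5 (mod 8); ε(u)ε(v)=1·0, αω(v)=-4·1, βω(u)=-10·1; sum ≡ 0  ⇒  +1.
(a,b)_23: α=1, u≡1; β=3, v≡18 (mod 23); (1|23)=+1, (18|23)=+1; sign (−1)^1·+1^3·+1^1 = -1.
(a,b)_∞: sgn(-253)=−, sgn(-7843)=−, so -1.
(a,b)_5: α=0, u≡3; β=2, v≡2 (mod 5); (3|5)=-1, (2|5)=-1; sign (−1)^0·-1^2·-1^0 = +1.
(a,b)_31: α=0, u≡3; β=1, v≡21 (mod 31); (3|31)=-1, (21|31)=-1; sign (−1)^0·-1^1·-1^0 = -1.
Ram(-253, -7843) = {11, 23, 31, ∞}; no ℚ_11-point on the conic.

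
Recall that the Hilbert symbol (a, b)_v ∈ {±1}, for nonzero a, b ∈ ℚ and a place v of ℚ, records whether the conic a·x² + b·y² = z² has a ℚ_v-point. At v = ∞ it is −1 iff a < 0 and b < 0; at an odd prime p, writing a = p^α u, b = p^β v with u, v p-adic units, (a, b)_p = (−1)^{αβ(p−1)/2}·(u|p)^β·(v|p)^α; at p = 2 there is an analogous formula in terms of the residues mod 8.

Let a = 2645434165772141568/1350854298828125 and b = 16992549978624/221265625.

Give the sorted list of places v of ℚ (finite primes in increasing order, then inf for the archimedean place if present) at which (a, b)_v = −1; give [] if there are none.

Mod squares: a ≡ 165, b ≡ 66. Check v ∈ {∞, 2, 3, 5, 7, 11, 13, 17, 31}.
v=31: a=31^6·(≡1), b=31^4·(≡20) mod 31; (1|31)=+1, (20|31)=+1; (−1)^{6·4·15}·(+1)^4·(+1)^6 = +1.
v=5: a=5^-9·(≡3), b=5^-6·(≡4) mod 5; (3|5)=-1, (4|5)=+1; (−1)^{-9·-6·2}·(-1)^-6·(+1)^-9 = +1.
v=∞: 165 > 0 and 66 > 0  ⇒  (a,b)_∞ = +1.
v=2: v_2(a)=10, v_2(b)=9; units ≡ 5, 1 (mod 8); ε·ε+αω+βω = 0·0+10·0+9·1 ≡ 1  ⇒  (a,b)_2 = -1.
v=7: a=7^-2·(≡2), b=7^-2·(≡5) mod 7; (2|7)=+1, (5|7)=-1; (−1)^{-2·-2·3}·(+1)^-2·(-1)^-2 = +1.
v=17: a=17^-4·(≡10), b=17^-2·(≡15) mod 17; (10|17)=-1, (15|17)=+1; (−1)^{-4·-2·8}·(-1)^-2·(+1)^-4 = +1.
v=13: a=13^-2·(≡4), b=13^0·(≡10) mod 13; (4|13)=+1, (10|13)=+1; (−1)^{-2·0·6}·(+1)^0·(+1)^-2 = +1.
v=11: a=11^3·(≡5), b=11^3·(≡2) mod 11; (5|11)=+1, (2|11)=-1; (−1)^{3·3·5}·(+1)^3·(-1)^3 = +1.
v=3: a=3^7·(≡1), b=3^3·(≡1) mod 3; (1|3)=+1, (1|3)=+1; (−1)^{7·3·1}·(+1)^3·(+1)^7 = -1.
|Ram(165, 66)| = 2, even; anisotropic at {2, 3}.

[2, 3]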